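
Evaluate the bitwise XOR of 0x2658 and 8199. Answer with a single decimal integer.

0x2658 = 10011001011000
8199 = 10000000000111
XOR → 00011001011111 = 1631

1631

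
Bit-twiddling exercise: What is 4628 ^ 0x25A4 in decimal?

4628 = 01001000010100
0x25A4 = 10010110100100
XOR → 11011110110000 = 14256

14256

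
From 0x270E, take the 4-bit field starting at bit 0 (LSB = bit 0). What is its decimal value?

v = 10011100001110
Shift right by 0: 10011100001110
Mask low 4 bits: 1110 = 14

14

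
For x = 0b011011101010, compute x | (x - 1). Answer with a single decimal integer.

1771

x = 11011101010 = 1770
x - 1 = 11011101001
OR    = 11011101011 = 1771
(x | (x - 1) sets all bits below the lowest set bit.)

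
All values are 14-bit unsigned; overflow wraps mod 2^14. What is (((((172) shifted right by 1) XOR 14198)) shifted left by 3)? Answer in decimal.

172 = 00000010101100
→ shifted right by 1 → 00000001010110 = 86
14198 = 11011101110110
→ XOR → 11011100100000 = 14112
→ shifted left by 3 (mod 2^14) → 11100100000000 = 14592

14592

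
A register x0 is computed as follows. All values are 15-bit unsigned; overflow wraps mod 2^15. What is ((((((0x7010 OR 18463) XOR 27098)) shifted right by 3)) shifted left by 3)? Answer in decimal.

4544

0x7010 = 111000000010000
18463 = 100100000011111
→ OR → 111100000011111 = 30751
27098 = 110100111011010
→ XOR → 001000111000101 = 4549
→ shifted right by 3 → 000001000111000 = 568
→ shifted left by 3 (mod 2^15) → 001000111000000 = 4544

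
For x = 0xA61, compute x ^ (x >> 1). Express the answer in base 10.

x = 101001100001 = 2657
x>>1 = 010100110000
XOR  = 111101010001 = 3921
(x ^ (x >> 1) gives the standard binary-reflected Gray code of x.)

3921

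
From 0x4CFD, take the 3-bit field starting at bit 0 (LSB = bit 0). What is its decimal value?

v = 0100110011111101
Shift right by 0: 0100110011111101
Mask low 3 bits: 101 = 5

5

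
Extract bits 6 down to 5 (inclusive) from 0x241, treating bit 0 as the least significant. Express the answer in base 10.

2

v = 01001000001
Shift right by 5: 010010
Mask low 2 bits: 10 = 2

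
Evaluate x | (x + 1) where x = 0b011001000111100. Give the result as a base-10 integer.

x = 11001000111100 = 12860
x + 1 = 11001000111101
OR    = 11001000111101 = 12861
(x | (x + 1) sets the lowest cleared bit.)

12861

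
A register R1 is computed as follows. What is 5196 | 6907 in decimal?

7935

5196 = 1010001001100
6907 = 1101011111011
 OR → 1111011111111 = 7935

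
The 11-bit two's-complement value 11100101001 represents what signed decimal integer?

pattern = 11100101001 (MSB is 1 ⇒ negative)
Invert: 00011010110, add 1 → 00011010111 = 215, so the value is -215.
(Equivalently: 1833 - 2^11 = 1833 - 2048 = -215.)

-215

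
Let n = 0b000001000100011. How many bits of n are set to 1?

4

n = 1000100011
Count the 1s: 1 + 1 + 1 + 1 = 4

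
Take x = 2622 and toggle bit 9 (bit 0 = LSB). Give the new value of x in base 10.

x = 0101000111110
bit 9 is currently 1; toggle it via x ^ (1 << 9) = x ^ 512
→ 0100000111110 = 2110

2110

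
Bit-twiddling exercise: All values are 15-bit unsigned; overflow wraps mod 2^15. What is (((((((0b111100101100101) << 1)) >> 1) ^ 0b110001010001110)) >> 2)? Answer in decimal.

0b111100101100101 = 111100101100101
→ << 1 (mod 2^15) → 111001011001010 = 29386
→ >> 1 → 011100101100101 = 14693
0b110001010001110 = 110001010001110
→ ^ → 101101111101011 = 23531
→ >> 2 → 001011011111010 = 5882

5882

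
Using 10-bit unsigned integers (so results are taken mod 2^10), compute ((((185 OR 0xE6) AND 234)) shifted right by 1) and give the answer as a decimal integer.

117

185 = 0010111001
0xE6 = 0011100110
→ OR → 0011111111 = 255
234 = 0011101010
→ AND → 0011101010 = 234
→ shifted right by 1 → 0001110101 = 117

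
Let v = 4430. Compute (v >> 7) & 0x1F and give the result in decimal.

v = 01000101001110
Shift right by 7: 0100010
Mask low 5 bits: 00010 = 2

2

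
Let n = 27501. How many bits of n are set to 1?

10

27501 = 110101101101101
Count the 1s: 1 + 1 + 1 + 1 + 1 + 1 + 1 + 1 + 1 + 1 = 10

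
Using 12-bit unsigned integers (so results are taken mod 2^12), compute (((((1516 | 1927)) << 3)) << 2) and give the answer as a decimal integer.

3552

1516 = 010111101100
1927 = 011110000111
→ | → 011111101111 = 2031
→ << 3 (mod 2^12) → 111101111000 = 3960
→ << 2 (mod 2^12) → 110111100000 = 3552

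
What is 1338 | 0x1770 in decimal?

1338 = 0010100111010
0x1770 = 1011101110000
 OR → 1011101111010 = 6010

6010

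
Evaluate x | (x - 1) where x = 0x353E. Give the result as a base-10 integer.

13631

x = 11010100111110 = 13630
x - 1 = 11010100111101
OR    = 11010100111111 = 13631
(x | (x - 1) sets all bits below the lowest set bit.)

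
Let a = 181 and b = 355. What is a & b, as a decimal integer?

33

181 = 010110101
355 = 101100011
AND → 000100001 = 33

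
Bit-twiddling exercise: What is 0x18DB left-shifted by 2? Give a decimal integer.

25452

0x18DB = 001100011011011
shift left by 2 → 110001101101100 = 25452
(equivalently, 6363 × 2^2 = 6363 × 4)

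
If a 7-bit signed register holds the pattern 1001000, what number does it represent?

-56

pattern = 1001000 (MSB is 1 ⇒ negative)
Invert: 0110111, add 1 → 0111000 = 56, so the value is -56.
(Equivalently: 72 - 2^7 = 72 - 128 = -56.)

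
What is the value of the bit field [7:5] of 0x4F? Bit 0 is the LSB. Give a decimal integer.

2

v = 001001111
Shift right by 5: 0010
Mask low 3 bits: 010 = 2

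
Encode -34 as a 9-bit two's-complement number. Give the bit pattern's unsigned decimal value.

34 in 9 bits: 000100010
Invert: 111011101
Add 1:  111011110 = 478
(Check: 2^9 - 34 = 512 - 34 = 478.)

478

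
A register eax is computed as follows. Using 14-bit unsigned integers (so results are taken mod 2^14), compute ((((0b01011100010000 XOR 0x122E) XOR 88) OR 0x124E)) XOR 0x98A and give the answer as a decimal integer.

0b01011100010000 = 01011100010000
0x122E = 01001000101110
→ XOR → 00010100111110 = 1342
88 = 00000001011000
→ XOR → 00010101100110 = 1382
0x124E = 01001001001110
→ OR → 01011101101110 = 5998
0x98A = 00100110001010
→ XOR → 01111011100100 = 7908

7908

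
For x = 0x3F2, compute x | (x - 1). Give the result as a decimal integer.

1011

x = 1111110010 = 1010
x - 1 = 1111110001
OR    = 1111110011 = 1011
(x | (x - 1) sets all bits below the lowest set bit.)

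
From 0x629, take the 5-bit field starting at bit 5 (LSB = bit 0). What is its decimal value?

v = 0011000101001
Shift right by 5: 00110001
Mask low 5 bits: 10001 = 17

17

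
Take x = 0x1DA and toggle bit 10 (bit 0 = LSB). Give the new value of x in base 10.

x = 00111011010
bit 10 is currently 0; toggle it via x ^ (1 << 10) = x ^ 1024
→ 10111011010 = 1498

1498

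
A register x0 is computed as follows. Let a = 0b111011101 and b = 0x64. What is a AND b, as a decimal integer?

a = 111011101
0x64 = 001100100
AND → 001000100 = 68

68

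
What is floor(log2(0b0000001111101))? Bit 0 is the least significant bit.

6

0b0000001111101 = 1111101
The topmost 1 is at position 6 (since 2^6 = 64 ≤ 125 < 128).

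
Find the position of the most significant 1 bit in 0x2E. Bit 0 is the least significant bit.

0x2E = 101110
The topmost 1 is at position 5 (since 2^5 = 32 ≤ 46 < 64).

5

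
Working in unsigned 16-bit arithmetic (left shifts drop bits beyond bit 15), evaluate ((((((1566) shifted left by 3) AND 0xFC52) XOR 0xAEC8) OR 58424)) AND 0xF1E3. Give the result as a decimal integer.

1566 = 0000011000011110
→ shifted left by 3 (mod 2^16) → 0011000011110000 = 12528
0xFC52 = 1111110001010010
→ AND → 0011000001010000 = 12368
0xAEC8 = 1010111011001000
→ XOR → 1001111010011000 = 40600
58424 = 1110010000111000
→ OR → 1111111010111000 = 65208
0xF1E3 = 1111000111100011
→ AND → 1111000010100000 = 61600

61600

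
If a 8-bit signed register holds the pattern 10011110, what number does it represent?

pattern = 10011110 (MSB is 1 ⇒ negative)
Invert: 01100001, add 1 → 01100010 = 98, so the value is -98.
(Equivalently: 158 - 2^8 = 158 - 256 = -98.)

-98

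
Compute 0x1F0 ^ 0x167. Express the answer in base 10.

0x1F0 = 111110000
0x167 = 101100111
XOR → 010010111 = 151

151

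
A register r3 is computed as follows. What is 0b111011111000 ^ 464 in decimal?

a = 111011111000
464 = 000111010000
XOR → 111100101000 = 3880

3880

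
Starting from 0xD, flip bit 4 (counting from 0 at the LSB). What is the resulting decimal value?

29

x = 000000001101
bit 4 is currently 0; toggle it via x ^ (1 << 4) = x ^ 16
→ 000000011101 = 29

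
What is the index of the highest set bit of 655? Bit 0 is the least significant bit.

655 = 1010001111
The topmost 1 is at position 9 (since 2^9 = 512 ≤ 655 < 1024).

9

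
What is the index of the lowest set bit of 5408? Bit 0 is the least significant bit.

5408 = 1010100100000
Trailing zeros: 5, so the lowest set bit is bit 5 (value 32).

5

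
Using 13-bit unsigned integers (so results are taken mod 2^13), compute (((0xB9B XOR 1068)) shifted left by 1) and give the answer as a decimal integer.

8046

0xB9B = 0101110011011
1068 = 0010000101100
→ XOR → 0111110110111 = 4023
→ shifted left by 1 (mod 2^13) → 1111101101110 = 8046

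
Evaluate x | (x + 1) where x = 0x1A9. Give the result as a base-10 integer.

x = 110101001 = 425
x + 1 = 110101010
OR    = 110101011 = 427
(x | (x + 1) sets the lowest cleared bit.)

427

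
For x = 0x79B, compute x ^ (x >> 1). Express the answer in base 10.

x = 11110011011 = 1947
x>>1 = 01111001101
XOR  = 10001010110 = 1110
(x ^ (x >> 1) gives the standard binary-reflected Gray code of x.)

1110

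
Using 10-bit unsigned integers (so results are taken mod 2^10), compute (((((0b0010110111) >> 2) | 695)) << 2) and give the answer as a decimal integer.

764

0b0010110111 = 0010110111
→ >> 2 → 0000101101 = 45
695 = 1010110111
→ | → 1010111111 = 703
→ << 2 (mod 2^10) → 1011111100 = 764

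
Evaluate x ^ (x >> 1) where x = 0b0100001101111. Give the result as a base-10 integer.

3160

x = 100001101111 = 2159
x>>1 = 010000110111
XOR  = 110001011000 = 3160
(x ^ (x >> 1) gives the standard binary-reflected Gray code of x.)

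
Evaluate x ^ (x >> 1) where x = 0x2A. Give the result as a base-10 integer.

63

x = 101010 = 42
x>>1 = 010101
XOR  = 111111 = 63
(x ^ (x >> 1) gives the standard binary-reflected Gray code of x.)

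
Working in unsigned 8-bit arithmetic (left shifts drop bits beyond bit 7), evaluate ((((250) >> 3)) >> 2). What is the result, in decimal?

7

250 = 11111010
→ >> 3 → 00011111 = 31
→ >> 2 → 00000111 = 7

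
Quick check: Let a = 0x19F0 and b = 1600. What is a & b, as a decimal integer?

64

0x19F0 = 1100111110000
1600 = 0011001000000
AND → 0000001000000 = 64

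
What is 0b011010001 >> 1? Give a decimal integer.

x = 11010001
shift right by 1 → 01101000 = 104
(equivalently, floor(209 / 2))

104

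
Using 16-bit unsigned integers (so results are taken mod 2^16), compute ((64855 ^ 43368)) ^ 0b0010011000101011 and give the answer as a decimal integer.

29204

64855 = 1111110101010111
43368 = 1010100101101000
→ ^ → 0101010000111111 = 21567
0b0010011000101011 = 0010011000101011
→ ^ → 0111001000010100 = 29204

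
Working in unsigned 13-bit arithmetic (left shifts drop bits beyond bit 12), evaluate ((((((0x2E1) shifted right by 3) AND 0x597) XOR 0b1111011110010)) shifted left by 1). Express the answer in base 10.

7628

0x2E1 = 0001011100001
→ shifted right by 3 → 0000001011100 = 92
0x597 = 0010110010111
→ AND → 0000000010100 = 20
0b1111011110010 = 1111011110010
→ XOR → 1111011100110 = 7910
→ shifted left by 1 (mod 2^13) → 1110111001100 = 7628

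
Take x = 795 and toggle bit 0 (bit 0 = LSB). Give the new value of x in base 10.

x = 01100011011
bit 0 is currently 1; toggle it via x ^ (1 << 0) = x ^ 1
→ 01100011010 = 794

794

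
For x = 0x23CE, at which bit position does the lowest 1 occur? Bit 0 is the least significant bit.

0x23CE = 10001111001110
Trailing zeros: 1, so the lowest set bit is bit 1 (value 2).

1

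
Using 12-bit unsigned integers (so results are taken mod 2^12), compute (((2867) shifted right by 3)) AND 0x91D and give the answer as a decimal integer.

260

2867 = 101100110011
→ shifted right by 3 → 000101100110 = 358
0x91D = 100100011101
→ AND → 000100000100 = 260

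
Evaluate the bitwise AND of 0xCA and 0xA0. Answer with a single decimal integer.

0xCA = 11001010
0xA0 = 10100000
AND → 10000000 = 128

128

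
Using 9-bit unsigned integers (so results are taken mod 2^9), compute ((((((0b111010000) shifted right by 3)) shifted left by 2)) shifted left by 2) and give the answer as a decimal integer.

416

0b111010000 = 111010000
→ shifted right by 3 → 000111010 = 58
→ shifted left by 2 (mod 2^9) → 011101000 = 232
→ shifted left by 2 (mod 2^9) → 110100000 = 416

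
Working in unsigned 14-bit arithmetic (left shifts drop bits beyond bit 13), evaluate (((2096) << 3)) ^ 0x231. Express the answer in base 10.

2096 = 00100000110000
→ << 3 (mod 2^14) → 00000110000000 = 384
0x231 = 00001000110001
→ ^ → 00001110110001 = 945

945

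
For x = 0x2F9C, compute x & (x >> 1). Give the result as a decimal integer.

x = 10111110011100 = 12188
x>>1 = 01011111001110
AND  = 00011110001100 = 1932
(x & (x >> 1) has a 1 wherever x has two consecutive 1 bits.)

1932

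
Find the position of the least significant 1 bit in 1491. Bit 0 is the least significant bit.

1491 = 10111010011
Trailing zeros: 0, so the lowest set bit is bit 0 (value 1).

0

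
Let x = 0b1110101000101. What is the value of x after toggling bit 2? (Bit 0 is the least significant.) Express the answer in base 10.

x = 1110101000101
bit 2 is currently 1; toggle it via x ^ (1 << 2) = x ^ 4
→ 1110101000001 = 7489

7489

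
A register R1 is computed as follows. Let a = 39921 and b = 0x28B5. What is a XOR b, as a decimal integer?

45892

39921 = 1001101111110001
0x28B5 = 0010100010110101
XOR → 1011001101000100 = 45892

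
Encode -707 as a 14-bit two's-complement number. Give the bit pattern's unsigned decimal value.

15677

707 in 14 bits: 00001011000011
Invert: 11110100111100
Add 1:  11110100111101 = 15677
(Check: 2^14 - 707 = 16384 - 707 = 15677.)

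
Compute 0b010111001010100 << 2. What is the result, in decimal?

x = 0010111001010100
shift left by 2 → 1011100101010000 = 47440
(equivalently, 11860 × 2^2 = 11860 × 4)

47440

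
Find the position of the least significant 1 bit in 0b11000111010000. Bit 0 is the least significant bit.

0b11000111010000 = 11000111010000
Trailing zeros: 4, so the lowest set bit is bit 4 (value 16).

4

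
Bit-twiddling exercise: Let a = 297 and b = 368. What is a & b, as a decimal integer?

288

297 = 100101001
368 = 101110000
AND → 100100000 = 288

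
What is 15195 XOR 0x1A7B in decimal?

15195 = 11101101011011
0x1A7B = 01101001111011
XOR → 10000100100000 = 8480

8480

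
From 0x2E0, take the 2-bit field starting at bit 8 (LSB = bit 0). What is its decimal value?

v = 01011100000
Shift right by 8: 010
Mask low 2 bits: 10 = 2

2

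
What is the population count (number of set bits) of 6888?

7

6888 = 1101011101000
Count the 1s: 1 + 1 + 1 + 1 + 1 + 1 + 1 = 7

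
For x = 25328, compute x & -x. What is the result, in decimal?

x = 110001011110000 = 25328
-x (two's complement) = …001110100010000
AND   = 000000000010000 = 16
(x & -x isolates the lowest set bit of x.)

16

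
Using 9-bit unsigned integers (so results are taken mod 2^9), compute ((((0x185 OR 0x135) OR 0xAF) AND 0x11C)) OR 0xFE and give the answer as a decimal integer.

0x185 = 110000101
0x135 = 100110101
→ OR → 110110101 = 437
0xAF = 010101111
→ OR → 110111111 = 447
0x11C = 100011100
→ AND → 100011100 = 284
0xFE = 011111110
→ OR → 111111110 = 510

510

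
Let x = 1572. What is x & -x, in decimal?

x = 11000100100 = 1572
-x (two's complement) = …00111011100
AND   = 00000000100 = 4
(x & -x isolates the lowest set bit of x.)

4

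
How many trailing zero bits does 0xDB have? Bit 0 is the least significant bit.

0xDB = 11011011
Trailing zeros: 0, so the lowest set bit is bit 0 (value 1).

0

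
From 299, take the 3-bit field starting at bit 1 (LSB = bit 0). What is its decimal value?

v = 100101011
Shift right by 1: 10010101
Mask low 3 bits: 101 = 5

5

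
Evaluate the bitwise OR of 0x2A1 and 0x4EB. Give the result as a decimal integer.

1771

0x2A1 = 01010100001
0x4EB = 10011101011
 OR → 11011101011 = 1771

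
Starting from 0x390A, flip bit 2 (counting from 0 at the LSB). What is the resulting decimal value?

x = 11100100001010
bit 2 is currently 0; toggle it via x ^ (1 << 2) = x ^ 4
→ 11100100001110 = 14606

14606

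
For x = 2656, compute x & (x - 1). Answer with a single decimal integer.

2624

x = 101001100000 = 2656
x - 1 = 101001011111
AND   = 101001000000 = 2624
(x & (x - 1) clears the lowest set bit of x.)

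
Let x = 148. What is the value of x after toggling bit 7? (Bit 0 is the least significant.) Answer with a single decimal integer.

x = 10010100
bit 7 is currently 1; toggle it via x ^ (1 << 7) = x ^ 128
→ 00010100 = 20

20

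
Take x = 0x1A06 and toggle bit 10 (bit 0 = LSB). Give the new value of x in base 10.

x = 01101000000110
bit 10 is currently 0; toggle it via x ^ (1 << 10) = x ^ 1024
→ 01111000000110 = 7686

7686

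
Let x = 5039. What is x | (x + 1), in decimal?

5055

x = 1001110101111 = 5039
x + 1 = 1001110110000
OR    = 1001110111111 = 5055
(x | (x + 1) sets the lowest cleared bit.)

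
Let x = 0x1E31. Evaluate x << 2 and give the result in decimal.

30916

0x1E31 = 001111000110001
shift left by 2 → 111100011000100 = 30916
(equivalently, 7729 × 2^2 = 7729 × 4)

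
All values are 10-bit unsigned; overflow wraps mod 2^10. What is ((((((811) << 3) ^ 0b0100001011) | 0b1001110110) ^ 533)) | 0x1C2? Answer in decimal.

482

811 = 1100101011
→ << 3 (mod 2^10) → 0101011000 = 344
0b0100001011 = 0100001011
→ ^ → 0001010011 = 83
0b1001110110 = 1001110110
→ | → 1001110111 = 631
533 = 1000010101
→ ^ → 0001100010 = 98
0x1C2 = 0111000010
→ | → 0111100010 = 482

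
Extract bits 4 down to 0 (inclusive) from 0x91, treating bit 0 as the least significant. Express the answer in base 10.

17

v = 10010001
Shift right by 0: 10010001
Mask low 5 bits: 10001 = 17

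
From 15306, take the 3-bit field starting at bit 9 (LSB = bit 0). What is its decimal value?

5

v = 011101111001010
Shift right by 9: 011101
Mask low 3 bits: 101 = 5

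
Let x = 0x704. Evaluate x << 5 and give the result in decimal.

0x704 = 0000011100000100
shift left by 5 → 1110000010000000 = 57472
(equivalently, 1796 × 2^5 = 1796 × 32)

57472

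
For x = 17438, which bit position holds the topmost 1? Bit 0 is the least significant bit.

14

17438 = 100010000011110
The topmost 1 is at position 14 (since 2^14 = 16384 ≤ 17438 < 32768).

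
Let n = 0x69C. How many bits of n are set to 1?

6

0x69C = 11010011100
Count the 1s: 1 + 1 + 1 + 1 + 1 + 1 = 6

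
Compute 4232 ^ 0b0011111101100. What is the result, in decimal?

5988

4232 = 1000010001000
b = 0011111101100
XOR → 1011101100100 = 5988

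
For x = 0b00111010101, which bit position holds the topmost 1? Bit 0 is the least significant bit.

8

0b00111010101 = 111010101
The topmost 1 is at position 8 (since 2^8 = 256 ≤ 469 < 512).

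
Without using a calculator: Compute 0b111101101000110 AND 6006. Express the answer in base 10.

4934

a = 111101101000110
6006 = 001011101110110
AND → 001001101000110 = 4934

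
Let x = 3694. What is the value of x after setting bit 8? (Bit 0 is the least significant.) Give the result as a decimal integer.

x = 0111001101110
bit 8 is currently 0; set it via x | (1 << 8) = x | 256
→ 0111101101110 = 3950

3950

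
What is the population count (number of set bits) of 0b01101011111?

8

n = 1101011111
Count the 1s: 1 + 1 + 1 + 1 + 1 + 1 + 1 + 1 = 8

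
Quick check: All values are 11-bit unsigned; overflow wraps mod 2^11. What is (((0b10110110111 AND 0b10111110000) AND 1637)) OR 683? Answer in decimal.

1707

0b10110110111 = 10110110111
0b10111110000 = 10111110000
→ AND → 10110110000 = 1456
1637 = 11001100101
→ AND → 10000100000 = 1056
683 = 01010101011
→ OR → 11010101011 = 1707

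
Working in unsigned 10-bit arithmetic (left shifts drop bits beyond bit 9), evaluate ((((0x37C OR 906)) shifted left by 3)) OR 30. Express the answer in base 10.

1022

0x37C = 1101111100
906 = 1110001010
→ OR → 1111111110 = 1022
→ shifted left by 3 (mod 2^10) → 1111110000 = 1008
30 = 0000011110
→ OR → 1111111110 = 1022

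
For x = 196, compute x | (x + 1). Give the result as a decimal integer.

197

x = 11000100 = 196
x + 1 = 11000101
OR    = 11000101 = 197
(x | (x + 1) sets the lowest cleared bit.)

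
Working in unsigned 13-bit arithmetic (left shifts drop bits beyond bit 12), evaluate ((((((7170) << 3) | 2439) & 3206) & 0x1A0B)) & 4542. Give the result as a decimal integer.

2

7170 = 1110000000010
→ << 3 (mod 2^13) → 0000000010000 = 16
2439 = 0100110000111
→ | → 0100110010111 = 2455
3206 = 0110010000110
→ & → 0100010000110 = 2182
0x1A0B = 1101000001011
→ & → 0100000000010 = 2050
4542 = 1000110111110
→ & → 0000000000010 = 2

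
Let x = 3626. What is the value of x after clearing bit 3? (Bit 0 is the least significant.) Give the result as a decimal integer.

3618

x = 000111000101010
bit 3 is currently 1; clear it via x & ~(1 << 3) = x & ~8
→ 000111000100010 = 3618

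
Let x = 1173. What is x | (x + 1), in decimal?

1175

x = 10010010101 = 1173
x + 1 = 10010010110
OR    = 10010010111 = 1175
(x | (x + 1) sets the lowest cleared bit.)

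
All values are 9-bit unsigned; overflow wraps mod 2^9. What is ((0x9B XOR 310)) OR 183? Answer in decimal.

447

0x9B = 010011011
310 = 100110110
→ XOR → 110101101 = 429
183 = 010110111
→ OR → 110111111 = 447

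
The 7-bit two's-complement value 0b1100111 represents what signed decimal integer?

-25

pattern = 1100111 (MSB is 1 ⇒ negative)
Invert: 0011000, add 1 → 0011001 = 25, so the value is -25.
(Equivalently: 103 - 2^7 = 103 - 128 = -25.)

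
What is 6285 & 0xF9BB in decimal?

6281

6285 = 0001100010001101
0xF9BB = 1111100110111011
AND → 0001100010001001 = 6281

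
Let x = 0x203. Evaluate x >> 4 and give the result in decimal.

32

0x203 = 1000000011
shift right by 4 → 0000100000 = 32
(equivalently, floor(515 / 16))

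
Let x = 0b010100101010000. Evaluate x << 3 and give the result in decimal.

x = 00010100101010000
shift left by 3 → 10100101010000000 = 84608
(equivalently, 10576 × 2^3 = 10576 × 8)

84608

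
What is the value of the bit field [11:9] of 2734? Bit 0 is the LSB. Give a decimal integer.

v = 101010101110
Shift right by 9: 101
Mask low 3 bits: 101 = 5

5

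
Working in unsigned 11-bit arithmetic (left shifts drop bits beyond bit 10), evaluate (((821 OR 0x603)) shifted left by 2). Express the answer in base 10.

821 = 01100110101
0x603 = 11000000011
→ OR → 11100110111 = 1847
→ shifted left by 2 (mod 2^11) → 10011011100 = 1244

1244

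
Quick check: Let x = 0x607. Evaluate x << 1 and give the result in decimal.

3086

0x607 = 011000000111
shift left by 1 → 110000001110 = 3086
(equivalently, 1543 × 2^1 = 1543 × 2)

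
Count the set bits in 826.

826 = 1100111010
Count the 1s: 1 + 1 + 1 + 1 + 1 + 1 = 6

6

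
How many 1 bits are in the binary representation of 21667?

21667 = 101010010100011
Count the 1s: 1 + 1 + 1 + 1 + 1 + 1 + 1 = 7

7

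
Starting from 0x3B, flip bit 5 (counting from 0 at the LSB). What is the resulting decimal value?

27

x = 00111011
bit 5 is currently 1; toggle it via x ^ (1 << 5) = x ^ 32
→ 00011011 = 27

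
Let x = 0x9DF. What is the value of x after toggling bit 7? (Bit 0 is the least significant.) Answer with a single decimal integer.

2399

x = 00100111011111
bit 7 is currently 1; toggle it via x ^ (1 << 7) = x ^ 128
→ 00100101011111 = 2399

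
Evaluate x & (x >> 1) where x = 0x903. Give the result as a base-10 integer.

1

x = 100100000011 = 2307
x>>1 = 010010000001
AND  = 000000000001 = 1
(x & (x >> 1) has a 1 wherever x has two consecutive 1 bits.)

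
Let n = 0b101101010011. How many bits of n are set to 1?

7

n = 101101010011
Count the 1s: 1 + 1 + 1 + 1 + 1 + 1 + 1 = 7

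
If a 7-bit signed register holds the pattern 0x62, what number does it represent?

pattern = 1100010 (MSB is 1 ⇒ negative)
Invert: 0011101, add 1 → 0011110 = 30, so the value is -30.
(Equivalently: 98 - 2^7 = 98 - 128 = -30.)

-30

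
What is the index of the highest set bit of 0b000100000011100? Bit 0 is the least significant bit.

11

0b000100000011100 = 100000011100
The topmost 1 is at position 11 (since 2^11 = 2048 ≤ 2076 < 4096).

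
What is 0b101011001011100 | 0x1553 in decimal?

a = 101011001011100
0x1553 = 001010101010011
 OR → 101011101011111 = 22367

22367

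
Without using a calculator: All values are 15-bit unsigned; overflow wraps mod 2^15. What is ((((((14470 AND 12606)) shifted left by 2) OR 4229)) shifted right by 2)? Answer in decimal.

5159

14470 = 011100010000110
12606 = 011000100111110
→ AND → 011000000000110 = 12294
→ shifted left by 2 (mod 2^15) → 100000000011000 = 16408
4229 = 001000010000101
→ OR → 101000010011101 = 20637
→ shifted right by 2 → 001010000100111 = 5159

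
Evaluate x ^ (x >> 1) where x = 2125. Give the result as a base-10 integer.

x = 100001001101 = 2125
x>>1 = 010000100110
XOR  = 110001101011 = 3179
(x ^ (x >> 1) gives the standard binary-reflected Gray code of x.)

3179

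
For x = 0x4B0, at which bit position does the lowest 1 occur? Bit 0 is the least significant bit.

0x4B0 = 10010110000
Trailing zeros: 4, so the lowest set bit is bit 4 (value 16).

4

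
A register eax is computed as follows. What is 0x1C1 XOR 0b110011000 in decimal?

0x1C1 = 111000001
b = 110011000
XOR → 001011001 = 89

89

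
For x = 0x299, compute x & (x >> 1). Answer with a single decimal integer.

8

x = 1010011001 = 665
x>>1 = 0101001100
AND  = 0000001000 = 8
(x & (x >> 1) has a 1 wherever x has two consecutive 1 bits.)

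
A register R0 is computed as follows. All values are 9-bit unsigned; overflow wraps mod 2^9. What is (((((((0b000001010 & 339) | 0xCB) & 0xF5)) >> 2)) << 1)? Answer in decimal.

0b000001010 = 000001010
339 = 101010011
→ & → 000000010 = 2
0xCB = 011001011
→ | → 011001011 = 203
0xF5 = 011110101
→ & → 011000001 = 193
→ >> 2 → 000110000 = 48
→ << 1 (mod 2^9) → 001100000 = 96

96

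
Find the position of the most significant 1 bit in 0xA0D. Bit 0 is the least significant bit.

0xA0D = 101000001101
The topmost 1 is at position 11 (since 2^11 = 2048 ≤ 2573 < 4096).

11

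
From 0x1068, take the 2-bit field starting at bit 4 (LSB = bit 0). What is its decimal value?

v = 001000001101000
Shift right by 4: 00100000110
Mask low 2 bits: 10 = 2

2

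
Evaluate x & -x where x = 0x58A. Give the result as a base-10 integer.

x = 10110001010 = 1418
-x (two's complement) = …01001110110
AND   = 00000000010 = 2
(x & -x isolates the lowest set bit of x.)

2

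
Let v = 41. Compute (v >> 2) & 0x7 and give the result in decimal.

v = 0000101001
Shift right by 2: 00001010
Mask low 3 bits: 010 = 2

2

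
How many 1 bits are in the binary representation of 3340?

5

3340 = 110100001100
Count the 1s: 1 + 1 + 1 + 1 + 1 = 5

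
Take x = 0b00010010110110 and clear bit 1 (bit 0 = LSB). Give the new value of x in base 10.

x = 00010010110110
bit 1 is currently 1; clear it via x & ~(1 << 1) = x & ~2
→ 00010010110100 = 1204

1204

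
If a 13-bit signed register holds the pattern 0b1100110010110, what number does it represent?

-1642

pattern = 1100110010110 (MSB is 1 ⇒ negative)
Invert: 0011001101001, add 1 → 0011001101010 = 1642, so the value is -1642.
(Equivalently: 6550 - 2^13 = 6550 - 8192 = -1642.)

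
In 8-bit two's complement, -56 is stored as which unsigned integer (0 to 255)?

200

56 in 8 bits: 00111000
Invert: 11000111
Add 1:  11001000 = 200
(Check: 2^8 - 56 = 256 - 56 = 200.)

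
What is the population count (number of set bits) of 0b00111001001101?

7

n = 111001001101
Count the 1s: 1 + 1 + 1 + 1 + 1 + 1 + 1 = 7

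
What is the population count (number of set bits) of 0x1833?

0x1833 = 1100000110011
Count the 1s: 1 + 1 + 1 + 1 + 1 + 1 = 6

6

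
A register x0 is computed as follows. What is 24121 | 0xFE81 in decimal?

24121 = 0101111000111001
0xFE81 = 1111111010000001
 OR → 1111111010111001 = 65209

65209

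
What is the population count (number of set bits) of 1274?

1274 = 10011111010
Count the 1s: 1 + 1 + 1 + 1 + 1 + 1 + 1 = 7

7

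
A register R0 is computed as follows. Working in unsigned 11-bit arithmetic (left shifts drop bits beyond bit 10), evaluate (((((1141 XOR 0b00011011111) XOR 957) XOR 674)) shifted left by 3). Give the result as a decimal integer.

1448

1141 = 10001110101
0b00011011111 = 00011011111
→ XOR → 10010101010 = 1194
957 = 01110111101
→ XOR → 11100010111 = 1815
674 = 01010100010
→ XOR → 10110110101 = 1461
→ shifted left by 3 (mod 2^11) → 10110101000 = 1448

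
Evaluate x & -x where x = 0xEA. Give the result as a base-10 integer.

x = 11101010 = 234
-x (two's complement) = …00010110
AND   = 00000010 = 2
(x & -x isolates the lowest set bit of x.)

2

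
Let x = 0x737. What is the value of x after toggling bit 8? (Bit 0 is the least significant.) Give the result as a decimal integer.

1591

x = 000011100110111
bit 8 is currently 1; toggle it via x ^ (1 << 8) = x ^ 256
→ 000011000110111 = 1591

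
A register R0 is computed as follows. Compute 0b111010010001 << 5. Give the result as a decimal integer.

119328

x = 00000111010010001
shift left by 5 → 11101001000100000 = 119328
(equivalently, 3729 × 2^5 = 3729 × 32)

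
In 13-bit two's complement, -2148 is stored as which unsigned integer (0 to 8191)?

2148 in 13 bits: 0100001100100
Invert: 1011110011011
Add 1:  1011110011100 = 6044
(Check: 2^13 - 2148 = 8192 - 2148 = 6044.)

6044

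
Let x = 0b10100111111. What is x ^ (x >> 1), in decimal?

1952

x = 10100111111 = 1343
x>>1 = 01010011111
XOR  = 11110100000 = 1952
(x ^ (x >> 1) gives the standard binary-reflected Gray code of x.)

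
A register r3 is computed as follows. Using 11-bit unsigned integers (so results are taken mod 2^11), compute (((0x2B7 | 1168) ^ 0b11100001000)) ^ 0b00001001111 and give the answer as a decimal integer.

496

0x2B7 = 01010110111
1168 = 10010010000
→ | → 11010110111 = 1719
0b11100001000 = 11100001000
→ ^ → 00110111111 = 447
0b00001001111 = 00001001111
→ ^ → 00111110000 = 496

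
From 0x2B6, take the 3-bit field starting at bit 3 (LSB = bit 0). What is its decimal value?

6

v = 1010110110
Shift right by 3: 1010110
Mask low 3 bits: 110 = 6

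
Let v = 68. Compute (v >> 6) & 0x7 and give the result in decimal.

v = 00001000100
Shift right by 6: 00001
Mask low 3 bits: 001 = 1

1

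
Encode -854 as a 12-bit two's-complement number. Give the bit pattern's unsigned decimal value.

3242

854 in 12 bits: 001101010110
Invert: 110010101001
Add 1:  110010101010 = 3242
(Check: 2^12 - 854 = 4096 - 854 = 3242.)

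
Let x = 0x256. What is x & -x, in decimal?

x = 1001010110 = 598
-x (two's complement) = …0110101010
AND   = 0000000010 = 2
(x & -x isolates the lowest set bit of x.)

2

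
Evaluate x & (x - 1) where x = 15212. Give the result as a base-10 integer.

15208

x = 11101101101100 = 15212
x - 1 = 11101101101011
AND   = 11101101101000 = 15208
(x & (x - 1) clears the lowest set bit of x.)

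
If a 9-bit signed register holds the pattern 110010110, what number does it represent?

-106

pattern = 110010110 (MSB is 1 ⇒ negative)
Invert: 001101001, add 1 → 001101010 = 106, so the value is -106.
(Equivalently: 406 - 2^9 = 406 - 512 = -106.)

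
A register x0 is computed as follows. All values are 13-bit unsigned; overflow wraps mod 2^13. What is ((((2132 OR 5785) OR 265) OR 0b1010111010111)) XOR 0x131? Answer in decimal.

7918

2132 = 0100001010100
5785 = 1011010011001
→ OR → 1111011011101 = 7901
265 = 0000100001001
→ OR → 1111111011101 = 8157
0b1010111010111 = 1010111010111
→ OR → 1111111011111 = 8159
0x131 = 0000100110001
→ XOR → 1111011101110 = 7918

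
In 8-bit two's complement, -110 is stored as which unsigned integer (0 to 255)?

146

110 in 8 bits: 01101110
Invert: 10010001
Add 1:  10010010 = 146
(Check: 2^8 - 110 = 256 - 110 = 146.)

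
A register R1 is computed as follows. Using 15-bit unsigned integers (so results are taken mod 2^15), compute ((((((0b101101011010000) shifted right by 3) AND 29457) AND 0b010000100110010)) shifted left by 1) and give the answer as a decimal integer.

0b101101011010000 = 101101011010000
→ shifted right by 3 → 000101101011010 = 2906
29457 = 111001100010001
→ AND → 000001100010000 = 784
0b010000100110010 = 010000100110010
→ AND → 000000100010000 = 272
→ shifted left by 1 (mod 2^15) → 000001000100000 = 544

544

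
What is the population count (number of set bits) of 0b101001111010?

n = 101001111010
Count the 1s: 1 + 1 + 1 + 1 + 1 + 1 + 1 = 7

7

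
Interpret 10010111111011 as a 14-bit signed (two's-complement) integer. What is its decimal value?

pattern = 10010111111011 (MSB is 1 ⇒ negative)
Invert: 01101000000100, add 1 → 01101000000101 = 6661, so the value is -6661.
(Equivalently: 9723 - 2^14 = 9723 - 16384 = -6661.)

-6661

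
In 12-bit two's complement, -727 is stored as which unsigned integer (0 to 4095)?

727 in 12 bits: 001011010111
Invert: 110100101000
Add 1:  110100101001 = 3369
(Check: 2^12 - 727 = 4096 - 727 = 3369.)

3369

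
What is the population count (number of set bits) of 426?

426 = 110101010
Count the 1s: 1 + 1 + 1 + 1 + 1 = 5

5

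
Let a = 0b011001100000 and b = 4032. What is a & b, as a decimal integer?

a = 011001100000
4032 = 111111000000
AND → 011001000000 = 1600

1600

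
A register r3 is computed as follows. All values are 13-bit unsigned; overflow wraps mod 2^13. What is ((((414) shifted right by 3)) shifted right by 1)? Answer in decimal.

414 = 0000110011110
→ shifted right by 3 → 0000000110011 = 51
→ shifted right by 1 → 0000000011001 = 25

25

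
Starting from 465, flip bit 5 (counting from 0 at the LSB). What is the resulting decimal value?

497

x = 0111010001
bit 5 is currently 0; toggle it via x ^ (1 << 5) = x ^ 32
→ 0111110001 = 497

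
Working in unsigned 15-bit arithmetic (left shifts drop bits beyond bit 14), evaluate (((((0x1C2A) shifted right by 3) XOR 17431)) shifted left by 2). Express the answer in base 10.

7752

0x1C2A = 001110000101010
→ shifted right by 3 → 000001110000101 = 901
17431 = 100010000010111
→ XOR → 100011110010010 = 18322
→ shifted left by 2 (mod 2^15) → 001111001001000 = 7752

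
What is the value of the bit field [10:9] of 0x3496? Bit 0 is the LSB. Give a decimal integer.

v = 11010010010110
Shift right by 9: 11010
Mask low 2 bits: 10 = 2

2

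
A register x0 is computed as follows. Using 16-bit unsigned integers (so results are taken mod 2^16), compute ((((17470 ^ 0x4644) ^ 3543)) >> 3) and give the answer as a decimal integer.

17470 = 0100010000111110
0x4644 = 0100011001000100
→ ^ → 0000001001111010 = 634
3543 = 0000110111010111
→ ^ → 0000111110101101 = 4013
→ >> 3 → 0000000111110101 = 501

501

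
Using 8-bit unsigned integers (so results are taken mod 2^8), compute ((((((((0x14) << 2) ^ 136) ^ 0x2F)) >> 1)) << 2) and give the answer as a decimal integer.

0x14 = 00010100
→ << 2 (mod 2^8) → 01010000 = 80
136 = 10001000
→ ^ → 11011000 = 216
0x2F = 00101111
→ ^ → 11110111 = 247
→ >> 1 → 01111011 = 123
→ << 2 (mod 2^8) → 11101100 = 236

236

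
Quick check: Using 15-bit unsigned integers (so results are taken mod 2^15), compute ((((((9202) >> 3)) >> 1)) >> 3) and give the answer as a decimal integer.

9202 = 010001111110010
→ >> 3 → 000010001111110 = 1150
→ >> 1 → 000001000111111 = 575
→ >> 3 → 000000001000111 = 71

71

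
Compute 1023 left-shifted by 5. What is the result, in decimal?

32736

1023 = 000001111111111
shift left by 5 → 111111111100000 = 32736
(equivalently, 1023 × 2^5 = 1023 × 32)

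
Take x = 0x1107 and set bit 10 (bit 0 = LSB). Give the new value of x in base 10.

5383

x = 1000100000111
bit 10 is currently 0; set it via x | (1 << 10) = x | 1024
→ 1010100000111 = 5383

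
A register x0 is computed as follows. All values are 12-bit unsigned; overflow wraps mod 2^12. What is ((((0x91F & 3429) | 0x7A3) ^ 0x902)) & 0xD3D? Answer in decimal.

0x91F = 100100011111
3429 = 110101100101
→ & → 100100000101 = 2309
0x7A3 = 011110100011
→ | → 111110100111 = 4007
0x902 = 100100000010
→ ^ → 011010100101 = 1701
0xD3D = 110100111101
→ & → 010000100101 = 1061

1061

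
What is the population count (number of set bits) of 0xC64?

0xC64 = 110001100100
Count the 1s: 1 + 1 + 1 + 1 + 1 = 5

5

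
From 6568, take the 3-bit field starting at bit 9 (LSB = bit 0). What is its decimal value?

4

v = 1100110101000
Shift right by 9: 1100
Mask low 3 bits: 100 = 4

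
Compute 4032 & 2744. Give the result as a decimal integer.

2688

4032 = 111111000000
2744 = 101010111000
AND → 101010000000 = 2688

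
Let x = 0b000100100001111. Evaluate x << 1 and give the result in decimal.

4638

x = 0100100001111
shift left by 1 → 1001000011110 = 4638
(equivalently, 2319 × 2^1 = 2319 × 2)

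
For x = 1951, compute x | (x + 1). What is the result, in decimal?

x = 11110011111 = 1951
x + 1 = 11110100000
OR    = 11110111111 = 1983
(x | (x + 1) sets the lowest cleared bit.)

1983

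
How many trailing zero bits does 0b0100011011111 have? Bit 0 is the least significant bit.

0b0100011011111 = 100011011111
Trailing zeros: 0, so the lowest set bit is bit 0 (value 1).

0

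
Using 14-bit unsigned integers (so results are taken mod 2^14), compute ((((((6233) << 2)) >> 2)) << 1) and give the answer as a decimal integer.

6233 = 01100001011001
→ << 2 (mod 2^14) → 10000101100100 = 8548
→ >> 2 → 00100001011001 = 2137
→ << 1 (mod 2^14) → 01000010110010 = 4274

4274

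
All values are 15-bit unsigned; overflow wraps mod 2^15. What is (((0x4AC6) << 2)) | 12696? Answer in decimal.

15256

0x4AC6 = 100101011000110
→ << 2 (mod 2^15) → 010101100011000 = 11032
12696 = 011000110011000
→ | → 011101110011000 = 15256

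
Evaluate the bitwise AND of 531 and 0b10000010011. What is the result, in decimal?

531 = 01000010011
b = 10000010011
AND → 00000010011 = 19

19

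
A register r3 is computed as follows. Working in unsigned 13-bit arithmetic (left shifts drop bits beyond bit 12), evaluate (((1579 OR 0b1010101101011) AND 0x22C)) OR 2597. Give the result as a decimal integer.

1579 = 0011000101011
0b1010101101011 = 1010101101011
→ OR → 1011101101011 = 5995
0x22C = 0001000101100
→ AND → 0001000101000 = 552
2597 = 0101000100101
→ OR → 0101000101101 = 2605

2605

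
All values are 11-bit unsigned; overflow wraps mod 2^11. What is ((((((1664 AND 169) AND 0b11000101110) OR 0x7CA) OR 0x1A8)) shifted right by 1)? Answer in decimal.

1013

1664 = 11010000000
169 = 00010101001
→ AND → 00010000000 = 128
0b11000101110 = 11000101110
→ AND → 00000000000 = 0
0x7CA = 11111001010
→ OR → 11111001010 = 1994
0x1A8 = 00110101000
→ OR → 11111101010 = 2026
→ shifted right by 1 → 01111110101 = 1013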